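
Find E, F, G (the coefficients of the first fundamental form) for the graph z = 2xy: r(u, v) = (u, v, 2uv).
E = 4*v^2 + 1;  F = 4*u*v;  G = 4*u^2 + 1

Compute partials: r_u = (1, 0, 2*v), r_v = (0, 1, 2*u). Then
  E = r_u · r_u = 4*v^2 + 1,
  F = r_u · r_v = 4*u*v,
  G = r_v · r_v = 4*u^2 + 1.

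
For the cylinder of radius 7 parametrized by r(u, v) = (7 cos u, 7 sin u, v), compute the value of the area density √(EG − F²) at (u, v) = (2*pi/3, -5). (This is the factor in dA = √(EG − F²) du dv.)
√(EG − F²)|_{(2*pi/3, -5)} = 7

E = 49, F = 0, G = 1, so EG − F² = 49. Taking the positive square root: √(EG − F²) = 7. At (u, v) = (2*pi/3, -5): 7.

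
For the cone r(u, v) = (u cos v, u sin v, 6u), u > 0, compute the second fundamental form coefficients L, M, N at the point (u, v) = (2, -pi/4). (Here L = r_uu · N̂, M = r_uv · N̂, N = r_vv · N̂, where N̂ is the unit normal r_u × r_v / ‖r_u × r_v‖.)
L = 0;  M = 0;  N = 12*sqrt(37)/37

Compute the unit normal N̂(u, v) = (-6*sqrt(37)*u*cos(v)/(37*Abs(u)), -6*sqrt(37)*u*sin(v)/(37*Abs(u)), sqrt(37)*u/(37*Abs(u))), and the second partials r_uu, r_uv, r_vv. Take dot products:
  L(u, v) = r_uu · N̂ = 0,
  M(u, v) = r_uv · N̂ = 0,
  N(u, v) = r_vv · N̂ = 6*sqrt(37)*u^2/(37*Abs(u)).
Evaluating at (u, v) = (2, -pi/4):
  L = 0, M = 0, N = 12*sqrt(37)/37.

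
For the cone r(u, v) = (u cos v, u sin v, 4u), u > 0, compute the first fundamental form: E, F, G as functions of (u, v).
E = 17;  F = 0;  G = u^2

Compute partials: r_u = (cos(v), sin(v), 4), r_v = (-u*sin(v), u*cos(v), 0). Then
  E = r_u · r_u = 17,
  F = r_u · r_v = 0,
  G = r_v · r_v = u^2.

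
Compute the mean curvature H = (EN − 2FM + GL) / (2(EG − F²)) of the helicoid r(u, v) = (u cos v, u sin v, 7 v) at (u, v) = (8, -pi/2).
H = 0

With E = 1, F = 0, G = u^2 + 49, L = 0, M = -7/sqrt(u^2 + 49), N = 0, assemble
  H = (EN − 2FM + GL) / (2(EG − F²)) = 0.
At (u, v) = (8, -pi/2): H = 0.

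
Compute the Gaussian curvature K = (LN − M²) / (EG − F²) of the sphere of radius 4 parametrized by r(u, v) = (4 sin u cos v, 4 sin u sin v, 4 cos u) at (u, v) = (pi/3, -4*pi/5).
K = 1/16

Coefficients of the first fundamental form: E = 16, F = 0, G = 16*sin(u)^2.
Coefficients of the second fundamental form: L = -4*sin(u)/Abs(sin(u)), M = 0, N = -4*sin(u)^3/Abs(sin(u)).
Assemble K = (LN − M²)/(EG − F²) = 1/16. At (u, v) = (pi/3, -4*pi/5): K = 1/16.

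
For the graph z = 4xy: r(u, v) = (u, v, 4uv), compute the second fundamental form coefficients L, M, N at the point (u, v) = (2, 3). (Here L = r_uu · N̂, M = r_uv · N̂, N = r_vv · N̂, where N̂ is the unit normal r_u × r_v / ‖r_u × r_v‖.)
L = 0;  M = 4*sqrt(209)/209;  N = 0

Compute the unit normal N̂(u, v) = (-4*v/sqrt(16*u^2 + 16*v^2 + 1), -4*u/sqrt(16*u^2 + 16*v^2 + 1), 1/sqrt(16*u^2 + 16*v^2 + 1)), and the second partials r_uu, r_uv, r_vv. Take dot products:
  L(u, v) = r_uu · N̂ = 0,
  M(u, v) = r_uv · N̂ = 4/sqrt(16*u^2 + 16*v^2 + 1),
  N(u, v) = r_vv · N̂ = 0.
Evaluating at (u, v) = (2, 3):
  L = 0, M = 4*sqrt(209)/209, N = 0.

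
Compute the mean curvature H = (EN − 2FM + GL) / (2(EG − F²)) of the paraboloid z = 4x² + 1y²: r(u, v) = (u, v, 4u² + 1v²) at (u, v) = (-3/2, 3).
H = 293*sqrt(181)/32761

With E = 64*u^2 + 1, F = 16*u*v, G = 4*v^2 + 1, L = 8/sqrt(64*u^2 + 4*v^2 + 1), M = 0, N = 2/sqrt(64*u^2 + 4*v^2 + 1), assemble
  H = (EN − 2FM + GL) / (2(EG − F²)) = (64*u^2 + 16*v^2 + 5)/(64*u^2 + 4*v^2 + 1)^(3/2).
At (u, v) = (-3/2, 3): H = 293*sqrt(181)/32761.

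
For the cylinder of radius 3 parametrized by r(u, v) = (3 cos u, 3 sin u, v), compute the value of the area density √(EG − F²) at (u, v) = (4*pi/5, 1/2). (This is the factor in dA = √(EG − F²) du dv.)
√(EG − F²)|_{(4*pi/5, 1/2)} = 3

E = 9, F = 0, G = 1, so EG − F² = 9. Taking the positive square root: √(EG − F²) = 3. At (u, v) = (4*pi/5, 1/2): 3.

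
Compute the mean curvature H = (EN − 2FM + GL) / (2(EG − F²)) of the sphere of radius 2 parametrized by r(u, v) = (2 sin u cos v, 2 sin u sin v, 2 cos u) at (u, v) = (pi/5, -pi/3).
H = -1/2

With E = 4, F = 0, G = 4*sin(u)^2, L = -2*sin(u)/Abs(sin(u)), M = 0, N = -2*sin(u)^3/Abs(sin(u)), assemble
  H = (EN − 2FM + GL) / (2(EG − F²)) = -sin(u)/(2*Abs(sin(u))).
At (u, v) = (pi/5, -pi/3): H = -1/2.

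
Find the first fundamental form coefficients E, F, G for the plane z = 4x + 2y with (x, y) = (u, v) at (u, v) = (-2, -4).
E = 17;  F = 8;  G = 5

Partials: r_u = (1, 0, 4), r_v = (0, 1, 2). As functions of (u, v):
  E = r_u · r_u = 17,
  F = r_u · r_v = 8,
  G = r_v · r_v = 5.
Evaluating at (u, v) = (-2, -4): E = 17, F = 8, G = 5.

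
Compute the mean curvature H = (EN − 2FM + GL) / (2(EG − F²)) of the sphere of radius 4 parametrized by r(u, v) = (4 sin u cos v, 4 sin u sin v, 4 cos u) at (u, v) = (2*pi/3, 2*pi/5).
H = -1/4

With E = 16, F = 0, G = 16*sin(u)^2, L = -4*sin(u)/Abs(sin(u)), M = 0, N = -4*sin(u)^3/Abs(sin(u)), assemble
  H = (EN − 2FM + GL) / (2(EG − F²)) = -sin(u)/(4*Abs(sin(u))).
At (u, v) = (2*pi/3, 2*pi/5): H = -1/4.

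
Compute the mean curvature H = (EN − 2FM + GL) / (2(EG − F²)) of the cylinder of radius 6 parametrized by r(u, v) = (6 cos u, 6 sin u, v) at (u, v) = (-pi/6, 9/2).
H = -1/12

With E = 36, F = 0, G = 1, L = -6, M = 0, N = 0, assemble
  H = (EN − 2FM + GL) / (2(EG − F²)) = -1/12.
At (u, v) = (-pi/6, 9/2): H = -1/12.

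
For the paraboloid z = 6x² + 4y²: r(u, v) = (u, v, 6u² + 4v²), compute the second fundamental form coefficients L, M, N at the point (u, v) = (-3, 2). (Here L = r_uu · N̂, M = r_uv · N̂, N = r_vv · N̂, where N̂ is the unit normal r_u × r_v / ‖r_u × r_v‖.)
L = 12*sqrt(1553)/1553;  M = 0;  N = 8*sqrt(1553)/1553

Compute the unit normal N̂(u, v) = (-12*u/sqrt(144*u^2 + 64*v^2 + 1), -8*v/sqrt(144*u^2 + 64*v^2 + 1), 1/sqrt(144*u^2 + 64*v^2 + 1)), and the second partials r_uu, r_uv, r_vv. Take dot products:
  L(u, v) = r_uu · N̂ = 12/sqrt(144*u^2 + 64*v^2 + 1),
  M(u, v) = r_uv · N̂ = 0,
  N(u, v) = r_vv · N̂ = 8/sqrt(144*u^2 + 64*v^2 + 1).
Evaluating at (u, v) = (-3, 2):
  L = 12*sqrt(1553)/1553, M = 0, N = 8*sqrt(1553)/1553.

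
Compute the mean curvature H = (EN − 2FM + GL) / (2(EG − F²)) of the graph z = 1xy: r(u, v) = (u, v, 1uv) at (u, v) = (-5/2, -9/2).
H = -9*sqrt(110)/1210

With E = v^2 + 1, F = u*v, G = u^2 + 1, L = 0, M = 1/sqrt(u^2 + v^2 + 1), N = 0, assemble
  H = (EN − 2FM + GL) / (2(EG − F²)) = -u*v/(u^2 + v^2 + 1)^(3/2).
At (u, v) = (-5/2, -9/2): H = -9*sqrt(110)/1210.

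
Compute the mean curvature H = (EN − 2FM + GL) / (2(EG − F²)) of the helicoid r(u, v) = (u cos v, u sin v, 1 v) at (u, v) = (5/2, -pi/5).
H = 0

With E = 1, F = 0, G = u^2 + 1, L = 0, M = -1/sqrt(u^2 + 1), N = 0, assemble
  H = (EN − 2FM + GL) / (2(EG − F²)) = 0.
At (u, v) = (5/2, -pi/5): H = 0.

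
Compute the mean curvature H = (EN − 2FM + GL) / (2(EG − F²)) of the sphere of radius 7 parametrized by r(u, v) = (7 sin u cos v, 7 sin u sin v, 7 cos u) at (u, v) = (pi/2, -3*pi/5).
H = -1/7

With E = 49, F = 0, G = 49*sin(u)^2, L = -7*sin(u)/Abs(sin(u)), M = 0, N = -7*sin(u)^3/Abs(sin(u)), assemble
  H = (EN − 2FM + GL) / (2(EG − F²)) = -sin(u)/(7*Abs(sin(u))).
At (u, v) = (pi/2, -3*pi/5): H = -1/7.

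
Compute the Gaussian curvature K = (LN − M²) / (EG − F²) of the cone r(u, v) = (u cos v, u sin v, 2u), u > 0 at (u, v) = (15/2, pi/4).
K = 0

Coefficients of the first fundamental form: E = 5, F = 0, G = u^2.
Coefficients of the second fundamental form: L = 0, M = 0, N = 2*sqrt(5)*u^2/(5*Abs(u)).
Assemble K = (LN − M²)/(EG − F²) = 0. At (u, v) = (15/2, pi/4): K = 0.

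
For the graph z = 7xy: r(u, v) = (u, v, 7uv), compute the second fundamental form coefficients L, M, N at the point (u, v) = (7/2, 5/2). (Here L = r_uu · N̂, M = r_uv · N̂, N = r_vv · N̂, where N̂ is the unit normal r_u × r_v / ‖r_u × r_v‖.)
L = 0;  M = 7*sqrt(30)/165;  N = 0

Compute the unit normal N̂(u, v) = (-7*v/sqrt(49*u^2 + 49*v^2 + 1), -7*u/sqrt(49*u^2 + 49*v^2 + 1), 1/sqrt(49*u^2 + 49*v^2 + 1)), and the second partials r_uu, r_uv, r_vv. Take dot products:
  L(u, v) = r_uu · N̂ = 0,
  M(u, v) = r_uv · N̂ = 7/sqrt(49*u^2 + 49*v^2 + 1),
  N(u, v) = r_vv · N̂ = 0.
Evaluating at (u, v) = (7/2, 5/2):
  L = 0, M = 7*sqrt(30)/165, N = 0.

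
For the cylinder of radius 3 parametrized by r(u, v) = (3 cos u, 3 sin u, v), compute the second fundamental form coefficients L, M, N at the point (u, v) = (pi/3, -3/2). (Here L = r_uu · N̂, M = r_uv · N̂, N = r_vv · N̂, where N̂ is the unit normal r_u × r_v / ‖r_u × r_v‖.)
L = -3;  M = 0;  N = 0

Compute the unit normal N̂(u, v) = (cos(u), sin(u), 0), and the second partials r_uu, r_uv, r_vv. Take dot products:
  L(u, v) = r_uu · N̂ = -3,
  M(u, v) = r_uv · N̂ = 0,
  N(u, v) = r_vv · N̂ = 0.
Evaluating at (u, v) = (pi/3, -3/2):
  L = -3, M = 0, N = 0.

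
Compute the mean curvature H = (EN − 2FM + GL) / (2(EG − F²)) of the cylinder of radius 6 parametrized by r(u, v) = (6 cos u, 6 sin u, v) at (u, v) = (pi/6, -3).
H = -1/12

With E = 36, F = 0, G = 1, L = -6, M = 0, N = 0, assemble
  H = (EN − 2FM + GL) / (2(EG − F²)) = -1/12.
At (u, v) = (pi/6, -3): H = -1/12.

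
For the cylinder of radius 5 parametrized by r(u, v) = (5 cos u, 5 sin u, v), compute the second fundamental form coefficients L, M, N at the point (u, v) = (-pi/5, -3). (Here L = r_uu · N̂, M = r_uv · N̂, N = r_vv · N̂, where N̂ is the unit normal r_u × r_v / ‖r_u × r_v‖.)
L = -5;  M = 0;  N = 0

Compute the unit normal N̂(u, v) = (cos(u), sin(u), 0), and the second partials r_uu, r_uv, r_vv. Take dot products:
  L(u, v) = r_uu · N̂ = -5,
  M(u, v) = r_uv · N̂ = 0,
  N(u, v) = r_vv · N̂ = 0.
Evaluating at (u, v) = (-pi/5, -3):
  L = -5, M = 0, N = 0.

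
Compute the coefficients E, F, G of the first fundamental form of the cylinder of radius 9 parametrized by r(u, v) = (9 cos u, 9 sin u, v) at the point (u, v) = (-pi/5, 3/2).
E = 81;  F = 0;  G = 1

Partials: r_u = (-9*sin(u), 9*cos(u), 0), r_v = (0, 0, 1). As functions of (u, v):
  E = r_u · r_u = 81,
  F = r_u · r_v = 0,
  G = r_v · r_v = 1.
Evaluating at (u, v) = (-pi/5, 3/2): E = 81, F = 0, G = 1.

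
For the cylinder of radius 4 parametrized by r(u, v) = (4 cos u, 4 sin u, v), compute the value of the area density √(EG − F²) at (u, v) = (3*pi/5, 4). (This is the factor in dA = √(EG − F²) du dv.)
√(EG − F²)|_{(3*pi/5, 4)} = 4

E = 16, F = 0, G = 1, so EG − F² = 16. Taking the positive square root: √(EG − F²) = 4. At (u, v) = (3*pi/5, 4): 4.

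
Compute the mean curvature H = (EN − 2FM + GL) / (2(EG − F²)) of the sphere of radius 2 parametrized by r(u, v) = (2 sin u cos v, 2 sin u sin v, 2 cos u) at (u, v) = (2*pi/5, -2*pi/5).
H = -1/2

With E = 4, F = 0, G = 4*sin(u)^2, L = -2*sin(u)/Abs(sin(u)), M = 0, N = -2*sin(u)^3/Abs(sin(u)), assemble
  H = (EN − 2FM + GL) / (2(EG − F²)) = -sin(u)/(2*Abs(sin(u))).
At (u, v) = (2*pi/5, -2*pi/5): H = -1/2.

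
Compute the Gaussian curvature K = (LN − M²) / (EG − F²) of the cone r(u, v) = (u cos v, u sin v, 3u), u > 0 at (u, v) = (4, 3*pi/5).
K = 0

Coefficients of the first fundamental form: E = 10, F = 0, G = u^2.
Coefficients of the second fundamental form: L = 0, M = 0, N = 3*sqrt(10)*u^2/(10*Abs(u)).
Assemble K = (LN − M²)/(EG − F²) = 0. At (u, v) = (4, 3*pi/5): K = 0.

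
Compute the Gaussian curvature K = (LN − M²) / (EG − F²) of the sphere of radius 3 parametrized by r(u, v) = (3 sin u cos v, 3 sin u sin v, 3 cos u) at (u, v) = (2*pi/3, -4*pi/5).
K = 1/9

Coefficients of the first fundamental form: E = 9, F = 0, G = 9*sin(u)^2.
Coefficients of the second fundamental form: L = -3*sin(u)/Abs(sin(u)), M = 0, N = -3*sin(u)^3/Abs(sin(u)).
Assemble K = (LN − M²)/(EG − F²) = 1/9. At (u, v) = (2*pi/3, -4*pi/5): K = 1/9.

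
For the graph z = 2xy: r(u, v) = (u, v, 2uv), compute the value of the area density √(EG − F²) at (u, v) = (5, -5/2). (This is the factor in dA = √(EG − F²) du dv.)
√(EG − F²)|_{(5, -5/2)} = 3*sqrt(14)

E = 4*v^2 + 1, F = 4*u*v, G = 4*u^2 + 1, so EG − F² = 4*u^2 + 4*v^2 + 1. Taking the positive square root: √(EG − F²) = sqrt(4*u^2 + 4*v^2 + 1). At (u, v) = (5, -5/2): 3*sqrt(14).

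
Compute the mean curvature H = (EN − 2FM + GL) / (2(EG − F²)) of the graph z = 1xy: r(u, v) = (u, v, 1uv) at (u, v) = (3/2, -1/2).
H = 3*sqrt(14)/98

With E = v^2 + 1, F = u*v, G = u^2 + 1, L = 0, M = 1/sqrt(u^2 + v^2 + 1), N = 0, assemble
  H = (EN − 2FM + GL) / (2(EG − F²)) = -u*v/(u^2 + v^2 + 1)^(3/2).
At (u, v) = (3/2, -1/2): H = 3*sqrt(14)/98.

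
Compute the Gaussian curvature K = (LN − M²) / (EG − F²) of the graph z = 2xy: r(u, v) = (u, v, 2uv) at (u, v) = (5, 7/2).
K = -1/5625

Coefficients of the first fundamental form: E = 4*v^2 + 1, F = 4*u*v, G = 4*u^2 + 1.
Coefficients of the second fundamental form: L = 0, M = 2/sqrt(4*u^2 + 4*v^2 + 1), N = 0.
Assemble K = (LN − M²)/(EG − F²) = -4/(16*u^4 + 32*u^2*v^2 + 8*u^2 + 16*v^4 + 8*v^2 + 1). At (u, v) = (5, 7/2): K = -1/5625.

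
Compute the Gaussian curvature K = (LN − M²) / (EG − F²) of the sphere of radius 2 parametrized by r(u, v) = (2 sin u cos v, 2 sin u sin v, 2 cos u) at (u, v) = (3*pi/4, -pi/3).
K = 1/4

Coefficients of the first fundamental form: E = 4, F = 0, G = 4*sin(u)^2.
Coefficients of the second fundamental form: L = -2*sin(u)/Abs(sin(u)), M = 0, N = -2*sin(u)^3/Abs(sin(u)).
Assemble K = (LN − M²)/(EG − F²) = 1/4. At (u, v) = (3*pi/4, -pi/3): K = 1/4.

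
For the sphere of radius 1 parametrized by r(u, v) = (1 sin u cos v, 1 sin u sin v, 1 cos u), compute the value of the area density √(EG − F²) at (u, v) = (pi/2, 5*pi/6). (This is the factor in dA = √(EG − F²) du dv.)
√(EG − F²)|_{(pi/2, 5*pi/6)} = 1

E = 1, F = 0, G = sin(u)^2, so EG − F² = sin(u)^2. Taking the positive square root: √(EG − F²) = Abs(sin(u)). At (u, v) = (pi/2, 5*pi/6): 1.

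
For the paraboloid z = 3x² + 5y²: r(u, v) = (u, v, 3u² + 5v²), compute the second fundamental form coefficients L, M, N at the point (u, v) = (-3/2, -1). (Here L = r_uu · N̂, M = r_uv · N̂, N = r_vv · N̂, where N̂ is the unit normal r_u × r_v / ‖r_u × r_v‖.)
L = 3*sqrt(182)/91;  M = 0;  N = 5*sqrt(182)/91

Compute the unit normal N̂(u, v) = (-6*u/sqrt(36*u^2 + 100*v^2 + 1), -10*v/sqrt(36*u^2 + 100*v^2 + 1), 1/sqrt(36*u^2 + 100*v^2 + 1)), and the second partials r_uu, r_uv, r_vv. Take dot products:
  L(u, v) = r_uu · N̂ = 6/sqrt(36*u^2 + 100*v^2 + 1),
  M(u, v) = r_uv · N̂ = 0,
  N(u, v) = r_vv · N̂ = 10/sqrt(36*u^2 + 100*v^2 + 1).
Evaluating at (u, v) = (-3/2, -1):
  L = 3*sqrt(182)/91, M = 0, N = 5*sqrt(182)/91.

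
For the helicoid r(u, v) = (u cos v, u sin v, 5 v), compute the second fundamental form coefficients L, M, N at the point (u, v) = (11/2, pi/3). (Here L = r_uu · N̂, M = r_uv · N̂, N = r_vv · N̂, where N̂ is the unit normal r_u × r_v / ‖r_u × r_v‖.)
L = 0;  M = -10*sqrt(221)/221;  N = 0

Compute the unit normal N̂(u, v) = (5*sin(v)/sqrt(u^2 + 25), -5*cos(v)/sqrt(u^2 + 25), u/sqrt(u^2 + 25)), and the second partials r_uu, r_uv, r_vv. Take dot products:
  L(u, v) = r_uu · N̂ = 0,
  M(u, v) = r_uv · N̂ = -5/sqrt(u^2 + 25),
  N(u, v) = r_vv · N̂ = 0.
Evaluating at (u, v) = (11/2, pi/3):
  L = 0, M = -10*sqrt(221)/221, N = 0.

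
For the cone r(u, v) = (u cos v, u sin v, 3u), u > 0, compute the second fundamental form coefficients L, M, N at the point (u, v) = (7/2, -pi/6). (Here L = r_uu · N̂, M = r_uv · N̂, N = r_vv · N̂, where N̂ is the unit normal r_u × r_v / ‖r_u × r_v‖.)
L = 0;  M = 0;  N = 21*sqrt(10)/20

Compute the unit normal N̂(u, v) = (-3*sqrt(10)*u*cos(v)/(10*Abs(u)), -3*sqrt(10)*u*sin(v)/(10*Abs(u)), sqrt(10)*u/(10*Abs(u))), and the second partials r_uu, r_uv, r_vv. Take dot products:
  L(u, v) = r_uu · N̂ = 0,
  M(u, v) = r_uv · N̂ = 0,
  N(u, v) = r_vv · N̂ = 3*sqrt(10)*u^2/(10*Abs(u)).
Evaluating at (u, v) = (7/2, -pi/6):
  L = 0, M = 0, N = 21*sqrt(10)/20.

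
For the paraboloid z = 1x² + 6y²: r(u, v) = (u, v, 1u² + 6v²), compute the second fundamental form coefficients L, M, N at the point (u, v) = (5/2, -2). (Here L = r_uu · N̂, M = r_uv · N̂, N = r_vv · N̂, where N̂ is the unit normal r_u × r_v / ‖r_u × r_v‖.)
L = sqrt(602)/301;  M = 0;  N = 6*sqrt(602)/301

Compute the unit normal N̂(u, v) = (-2*u/sqrt(4*u^2 + 144*v^2 + 1), -12*v/sqrt(4*u^2 + 144*v^2 + 1), 1/sqrt(4*u^2 + 144*v^2 + 1)), and the second partials r_uu, r_uv, r_vv. Take dot products:
  L(u, v) = r_uu · N̂ = 2/sqrt(4*u^2 + 144*v^2 + 1),
  M(u, v) = r_uv · N̂ = 0,
  N(u, v) = r_vv · N̂ = 12/sqrt(4*u^2 + 144*v^2 + 1).
Evaluating at (u, v) = (5/2, -2):
  L = sqrt(602)/301, M = 0, N = 6*sqrt(602)/301.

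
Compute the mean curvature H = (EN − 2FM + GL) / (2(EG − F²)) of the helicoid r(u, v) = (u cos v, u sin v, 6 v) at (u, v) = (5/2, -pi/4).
H = 0

With E = 1, F = 0, G = u^2 + 36, L = 0, M = -6/sqrt(u^2 + 36), N = 0, assemble
  H = (EN − 2FM + GL) / (2(EG − F²)) = 0.
At (u, v) = (5/2, -pi/4): H = 0.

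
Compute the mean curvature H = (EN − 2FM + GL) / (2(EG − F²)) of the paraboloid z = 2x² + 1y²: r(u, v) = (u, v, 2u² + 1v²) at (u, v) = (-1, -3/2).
H = 37*sqrt(26)/676

With E = 16*u^2 + 1, F = 8*u*v, G = 4*v^2 + 1, L = 4/sqrt(16*u^2 + 4*v^2 + 1), M = 0, N = 2/sqrt(16*u^2 + 4*v^2 + 1), assemble
  H = (EN − 2FM + GL) / (2(EG − F²)) = (16*u^2 + 8*v^2 + 3)/(16*u^2 + 4*v^2 + 1)^(3/2).
At (u, v) = (-1, -3/2): H = 37*sqrt(26)/676.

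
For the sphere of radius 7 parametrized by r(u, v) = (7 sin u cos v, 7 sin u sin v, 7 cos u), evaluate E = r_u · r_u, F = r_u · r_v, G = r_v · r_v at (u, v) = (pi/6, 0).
E = 49;  F = 0;  G = 49/4

Partials: r_u = (7*cos(u)*cos(v), 7*sin(v)*cos(u), -7*sin(u)), r_v = (-7*sin(u)*sin(v), 7*sin(u)*cos(v), 0). As functions of (u, v):
  E = r_u · r_u = 49,
  F = r_u · r_v = 0,
  G = r_v · r_v = 49*sin(u)^2.
Evaluating at (u, v) = (pi/6, 0): E = 49, F = 0, G = 49/4.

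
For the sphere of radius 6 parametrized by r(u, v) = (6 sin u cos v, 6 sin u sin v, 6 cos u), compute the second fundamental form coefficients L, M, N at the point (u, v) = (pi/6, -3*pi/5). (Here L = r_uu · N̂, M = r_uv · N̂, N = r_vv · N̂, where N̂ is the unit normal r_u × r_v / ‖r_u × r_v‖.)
L = -6;  M = 0;  N = -3/2

Compute the unit normal N̂(u, v) = (sin(u)^2*cos(v)/Abs(sin(u)), sin(u)^2*sin(v)/Abs(sin(u)), sin(2*u)/(2*Abs(sin(u)))), and the second partials r_uu, r_uv, r_vv. Take dot products:
  L(u, v) = r_uu · N̂ = -6*sin(u)/Abs(sin(u)),
  M(u, v) = r_uv · N̂ = 0,
  N(u, v) = r_vv · N̂ = -6*sin(u)^3/Abs(sin(u)).
Evaluating at (u, v) = (pi/6, -3*pi/5):
  L = -6, M = 0, N = -3/2.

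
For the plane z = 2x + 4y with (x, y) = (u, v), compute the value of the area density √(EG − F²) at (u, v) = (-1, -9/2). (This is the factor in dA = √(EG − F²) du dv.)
√(EG − F²)|_{(-1, -9/2)} = sqrt(21)

E = 5, F = 8, G = 17, so EG − F² = 21. Taking the positive square root: √(EG − F²) = sqrt(21). At (u, v) = (-1, -9/2): sqrt(21).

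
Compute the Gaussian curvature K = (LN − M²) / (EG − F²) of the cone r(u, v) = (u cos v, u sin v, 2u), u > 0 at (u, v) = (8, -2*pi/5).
K = 0

Coefficients of the first fundamental form: E = 5, F = 0, G = u^2.
Coefficients of the second fundamental form: L = 0, M = 0, N = 2*sqrt(5)*u^2/(5*Abs(u)).
Assemble K = (LN − M²)/(EG − F²) = 0. At (u, v) = (8, -2*pi/5): K = 0.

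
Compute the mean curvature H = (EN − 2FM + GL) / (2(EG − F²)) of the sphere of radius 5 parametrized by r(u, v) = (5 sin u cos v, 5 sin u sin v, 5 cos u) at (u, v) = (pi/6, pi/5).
H = -1/5

With E = 25, F = 0, G = 25*sin(u)^2, L = -5*sin(u)/Abs(sin(u)), M = 0, N = -5*sin(u)^3/Abs(sin(u)), assemble
  H = (EN − 2FM + GL) / (2(EG − F²)) = -sin(u)/(5*Abs(sin(u))).
At (u, v) = (pi/6, pi/5): H = -1/5.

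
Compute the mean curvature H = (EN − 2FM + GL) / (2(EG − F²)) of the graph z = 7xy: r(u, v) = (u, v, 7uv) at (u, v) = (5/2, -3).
H = 20580*sqrt(2993)/8958049

With E = 49*v^2 + 1, F = 49*u*v, G = 49*u^2 + 1, L = 0, M = 7/sqrt(49*u^2 + 49*v^2 + 1), N = 0, assemble
  H = (EN − 2FM + GL) / (2(EG − F²)) = -343*u*v/(49*u^2 + 49*v^2 + 1)^(3/2).
At (u, v) = (5/2, -3): H = 20580*sqrt(2993)/8958049.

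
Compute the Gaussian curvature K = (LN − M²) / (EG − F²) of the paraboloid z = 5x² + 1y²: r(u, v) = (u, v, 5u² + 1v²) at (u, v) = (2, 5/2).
K = 5/45369

Coefficients of the first fundamental form: E = 100*u^2 + 1, F = 20*u*v, G = 4*v^2 + 1.
Coefficients of the second fundamental form: L = 10/sqrt(100*u^2 + 4*v^2 + 1), M = 0, N = 2/sqrt(100*u^2 + 4*v^2 + 1).
Assemble K = (LN − M²)/(EG − F²) = 20/(10000*u^4 + 800*u^2*v^2 + 200*u^2 + 16*v^4 + 8*v^2 + 1). At (u, v) = (2, 5/2): K = 5/45369.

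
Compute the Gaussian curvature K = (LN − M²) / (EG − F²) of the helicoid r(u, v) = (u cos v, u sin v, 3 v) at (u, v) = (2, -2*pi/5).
K = -9/169

Coefficients of the first fundamental form: E = 1, F = 0, G = u^2 + 9.
Coefficients of the second fundamental form: L = 0, M = -3/sqrt(u^2 + 9), N = 0.
Assemble K = (LN − M²)/(EG − F²) = -9/(u^2 + 9)^2. At (u, v) = (2, -2*pi/5): K = -9/169.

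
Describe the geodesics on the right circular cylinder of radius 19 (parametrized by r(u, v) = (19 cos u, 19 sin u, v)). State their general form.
The cylinder is flat (K = 0) and locally isometric to the plane via the development (u, v) ↦ (19 u, v). Geodesics are the pre-images of straight lines: circles (v constant), vertical lines (u constant), and helices (v = c · u + d) for constants c, d.

A right cylinder has E = 19², F = 0, G = 1, so EG − F² = 19², and L = −19, M = N = 0, giving K = (LN − M²)/(EG − F²) = 0 everywhere. A flat surface is locally isometric to the Euclidean plane via the map (u, v) ↦ (19 u, v). Straight lines in the (x̃, ỹ) plane pull back to: (a) horizontal circles (v = const), (b) vertical generators (u = const), and (c) helices (19 u tan θ = v, i.e. v = c · u + d).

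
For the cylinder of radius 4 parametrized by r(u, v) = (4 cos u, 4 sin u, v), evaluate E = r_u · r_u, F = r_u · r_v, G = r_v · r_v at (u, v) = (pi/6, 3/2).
E = 16;  F = 0;  G = 1

Partials: r_u = (-4*sin(u), 4*cos(u), 0), r_v = (0, 0, 1). As functions of (u, v):
  E = r_u · r_u = 16,
  F = r_u · r_v = 0,
  G = r_v · r_v = 1.
Evaluating at (u, v) = (pi/6, 3/2): E = 16, F = 0, G = 1.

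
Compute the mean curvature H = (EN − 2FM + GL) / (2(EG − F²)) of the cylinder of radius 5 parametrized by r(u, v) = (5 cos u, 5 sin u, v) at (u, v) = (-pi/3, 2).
H = -1/10

With E = 25, F = 0, G = 1, L = -5, M = 0, N = 0, assemble
  H = (EN − 2FM + GL) / (2(EG − F²)) = -1/10.
At (u, v) = (-pi/3, 2): H = -1/10.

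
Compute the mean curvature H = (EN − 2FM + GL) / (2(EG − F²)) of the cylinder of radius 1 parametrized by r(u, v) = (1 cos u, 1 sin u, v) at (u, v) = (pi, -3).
H = -1/2

With E = 1, F = 0, G = 1, L = -1, M = 0, N = 0, assemble
  H = (EN − 2FM + GL) / (2(EG − F²)) = -1/2.
At (u, v) = (pi, -3): H = -1/2.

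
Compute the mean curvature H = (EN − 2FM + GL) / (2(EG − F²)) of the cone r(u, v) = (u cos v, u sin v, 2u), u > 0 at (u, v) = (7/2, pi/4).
H = 2*sqrt(5)/35

With E = 5, F = 0, G = u^2, L = 0, M = 0, N = 2*sqrt(5)*u^2/(5*Abs(u)), assemble
  H = (EN − 2FM + GL) / (2(EG − F²)) = sqrt(5)/(5*Abs(u)).
At (u, v) = (7/2, pi/4): H = 2*sqrt(5)/35.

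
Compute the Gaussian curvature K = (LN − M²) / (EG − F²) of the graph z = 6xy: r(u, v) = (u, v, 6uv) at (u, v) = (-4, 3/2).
K = -9/108241

Coefficients of the first fundamental form: E = 36*v^2 + 1, F = 36*u*v, G = 36*u^2 + 1.
Coefficients of the second fundamental form: L = 0, M = 6/sqrt(36*u^2 + 36*v^2 + 1), N = 0.
Assemble K = (LN − M²)/(EG − F²) = -36/(1296*u^4 + 2592*u^2*v^2 + 72*u^2 + 1296*v^4 + 72*v^2 + 1). At (u, v) = (-4, 3/2): K = -9/108241.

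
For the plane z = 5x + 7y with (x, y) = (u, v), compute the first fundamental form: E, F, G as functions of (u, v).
E = 26;  F = 35;  G = 50

Compute partials: r_u = (1, 0, 5), r_v = (0, 1, 7). Then
  E = r_u · r_u = 26,
  F = r_u · r_v = 35,
  G = r_v · r_v = 50.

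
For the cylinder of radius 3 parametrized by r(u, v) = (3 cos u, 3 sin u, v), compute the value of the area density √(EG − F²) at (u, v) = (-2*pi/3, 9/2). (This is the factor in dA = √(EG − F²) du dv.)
√(EG − F²)|_{(-2*pi/3, 9/2)} = 3

E = 9, F = 0, G = 1, so EG − F² = 9. Taking the positive square root: √(EG − F²) = 3. At (u, v) = (-2*pi/3, 9/2): 3.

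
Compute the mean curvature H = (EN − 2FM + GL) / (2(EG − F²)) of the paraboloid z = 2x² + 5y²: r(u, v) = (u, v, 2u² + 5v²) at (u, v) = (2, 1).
H = 527*sqrt(165)/27225

With E = 16*u^2 + 1, F = 40*u*v, G = 100*v^2 + 1, L = 4/sqrt(16*u^2 + 100*v^2 + 1), M = 0, N = 10/sqrt(16*u^2 + 100*v^2 + 1), assemble
  H = (EN − 2FM + GL) / (2(EG − F²)) = (80*u^2 + 200*v^2 + 7)/(16*u^2 + 100*v^2 + 1)^(3/2).
At (u, v) = (2, 1): H = 527*sqrt(165)/27225.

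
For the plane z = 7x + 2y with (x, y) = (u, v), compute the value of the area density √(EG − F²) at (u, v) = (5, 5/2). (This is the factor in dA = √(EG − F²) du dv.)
√(EG − F²)|_{(5, 5/2)} = 3*sqrt(6)

E = 50, F = 14, G = 5, so EG − F² = 54. Taking the positive square root: √(EG − F²) = 3*sqrt(6). At (u, v) = (5, 5/2): 3*sqrt(6).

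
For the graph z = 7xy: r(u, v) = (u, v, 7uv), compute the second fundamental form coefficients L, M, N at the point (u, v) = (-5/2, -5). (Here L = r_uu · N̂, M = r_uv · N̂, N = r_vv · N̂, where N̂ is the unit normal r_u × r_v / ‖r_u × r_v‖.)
L = 0;  M = 14*sqrt(681)/2043;  N = 0

Compute the unit normal N̂(u, v) = (-7*v/sqrt(49*u^2 + 49*v^2 + 1), -7*u/sqrt(49*u^2 + 49*v^2 + 1), 1/sqrt(49*u^2 + 49*v^2 + 1)), and the second partials r_uu, r_uv, r_vv. Take dot products:
  L(u, v) = r_uu · N̂ = 0,
  M(u, v) = r_uv · N̂ = 7/sqrt(49*u^2 + 49*v^2 + 1),
  N(u, v) = r_vv · N̂ = 0.
Evaluating at (u, v) = (-5/2, -5):
  L = 0, M = 14*sqrt(681)/2043, N = 0.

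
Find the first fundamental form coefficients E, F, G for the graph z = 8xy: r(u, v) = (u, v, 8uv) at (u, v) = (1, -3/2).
E = 145;  F = -96;  G = 65

Partials: r_u = (1, 0, 8*v), r_v = (0, 1, 8*u). As functions of (u, v):
  E = r_u · r_u = 64*v^2 + 1,
  F = r_u · r_v = 64*u*v,
  G = r_v · r_v = 64*u^2 + 1.
Evaluating at (u, v) = (1, -3/2): E = 145, F = -96, G = 65.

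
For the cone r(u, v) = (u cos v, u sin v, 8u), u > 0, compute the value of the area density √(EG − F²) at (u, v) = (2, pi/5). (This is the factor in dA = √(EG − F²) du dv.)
√(EG − F²)|_{(2, pi/5)} = 2*sqrt(65)

E = 65, F = 0, G = u^2, so EG − F² = 65*u^2. Taking the positive square root: √(EG − F²) = sqrt(65)*Abs(u). At (u, v) = (2, pi/5): 2*sqrt(65).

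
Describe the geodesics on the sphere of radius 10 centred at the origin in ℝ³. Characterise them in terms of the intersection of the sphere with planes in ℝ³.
Geodesics on the sphere of radius 10 are great circles — circles of radius 10 obtained as the intersection of the sphere with planes through the origin (the centre of the sphere).

A curve α(t) of nonzero constant speed on the sphere of radius 10 is a geodesic iff its acceleration α̈ is everywhere normal to the surface, i.e. parallel to the radial vector α(t). Then d/dt(α × α̇) = α̇ × α̇ + α × α̈ = 0, so α × α̇ is a constant vector n ≠ 0 and α(t) · n = 0 for all t: α lies in the plane through the origin with normal n. The intersection of that plane with the sphere is a circle of radius 10 (a great circle). Conversely, a great circle traversed at constant speed has centripetal acceleration pointing at the origin, hence normal to the sphere, so every great circle is a geodesic.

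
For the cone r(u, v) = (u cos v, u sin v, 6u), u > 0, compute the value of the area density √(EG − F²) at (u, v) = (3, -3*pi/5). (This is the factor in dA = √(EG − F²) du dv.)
√(EG − F²)|_{(3, -3*pi/5)} = 3*sqrt(37)

E = 37, F = 0, G = u^2, so EG − F² = 37*u^2. Taking the positive square root: √(EG − F²) = sqrt(37)*Abs(u). At (u, v) = (3, -3*pi/5): 3*sqrt(37).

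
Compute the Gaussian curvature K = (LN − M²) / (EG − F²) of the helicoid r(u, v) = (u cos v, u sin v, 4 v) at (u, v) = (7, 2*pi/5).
K = -16/4225

Coefficients of the first fundamental form: E = 1, F = 0, G = u^2 + 16.
Coefficients of the second fundamental form: L = 0, M = -4/sqrt(u^2 + 16), N = 0.
Assemble K = (LN − M²)/(EG − F²) = -16/(u^2 + 16)^2. At (u, v) = (7, 2*pi/5): K = -16/4225.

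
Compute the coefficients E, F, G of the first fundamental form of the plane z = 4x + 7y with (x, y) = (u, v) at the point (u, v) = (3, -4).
E = 17;  F = 28;  G = 50

Partials: r_u = (1, 0, 4), r_v = (0, 1, 7). As functions of (u, v):
  E = r_u · r_u = 17,
  F = r_u · r_v = 28,
  G = r_v · r_v = 50.
Evaluating at (u, v) = (3, -4): E = 17, F = 28, G = 50.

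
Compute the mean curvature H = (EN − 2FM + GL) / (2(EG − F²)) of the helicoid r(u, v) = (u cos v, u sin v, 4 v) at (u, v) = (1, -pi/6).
H = 0

With E = 1, F = 0, G = u^2 + 16, L = 0, M = -4/sqrt(u^2 + 16), N = 0, assemble
  H = (EN − 2FM + GL) / (2(EG − F²)) = 0.
At (u, v) = (1, -pi/6): H = 0.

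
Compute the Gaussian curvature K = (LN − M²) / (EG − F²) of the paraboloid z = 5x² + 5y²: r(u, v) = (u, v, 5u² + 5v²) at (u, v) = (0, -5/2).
K = 25/97969

Coefficients of the first fundamental form: E = 100*u^2 + 1, F = 100*u*v, G = 100*v^2 + 1.
Coefficients of the second fundamental form: L = 10/sqrt(100*u^2 + 100*v^2 + 1), M = 0, N = 10/sqrt(100*u^2 + 100*v^2 + 1).
Assemble K = (LN − M²)/(EG − F²) = 100/(10000*u^4 + 20000*u^2*v^2 + 200*u^2 + 10000*v^4 + 200*v^2 + 1). At (u, v) = (0, -5/2): K = 25/97969.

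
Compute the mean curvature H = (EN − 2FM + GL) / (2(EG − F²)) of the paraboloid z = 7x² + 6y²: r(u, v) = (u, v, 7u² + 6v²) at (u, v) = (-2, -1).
H = 5725*sqrt(929)/863041

With E = 196*u^2 + 1, F = 168*u*v, G = 144*v^2 + 1, L = 14/sqrt(196*u^2 + 144*v^2 + 1), M = 0, N = 12/sqrt(196*u^2 + 144*v^2 + 1), assemble
  H = (EN − 2FM + GL) / (2(EG − F²)) = (1176*u^2 + 1008*v^2 + 13)/(196*u^2 + 144*v^2 + 1)^(3/2).
At (u, v) = (-2, -1): H = 5725*sqrt(929)/863041.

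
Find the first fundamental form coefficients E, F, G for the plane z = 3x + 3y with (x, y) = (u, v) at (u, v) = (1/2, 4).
E = 10;  F = 9;  G = 10

Partials: r_u = (1, 0, 3), r_v = (0, 1, 3). As functions of (u, v):
  E = r_u · r_u = 10,
  F = r_u · r_v = 9,
  G = r_v · r_v = 10.
Evaluating at (u, v) = (1/2, 4): E = 10, F = 9, G = 10.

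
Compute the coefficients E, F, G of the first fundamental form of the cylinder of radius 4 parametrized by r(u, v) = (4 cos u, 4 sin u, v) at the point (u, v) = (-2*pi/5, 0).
E = 16;  F = 0;  G = 1

Partials: r_u = (-4*sin(u), 4*cos(u), 0), r_v = (0, 0, 1). As functions of (u, v):
  E = r_u · r_u = 16,
  F = r_u · r_v = 0,
  G = r_v · r_v = 1.
Evaluating at (u, v) = (-2*pi/5, 0): E = 16, F = 0, G = 1.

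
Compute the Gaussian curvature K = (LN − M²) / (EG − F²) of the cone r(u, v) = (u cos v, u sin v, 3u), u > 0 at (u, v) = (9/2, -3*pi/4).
K = 0

Coefficients of the first fundamental form: E = 10, F = 0, G = u^2.
Coefficients of the second fundamental form: L = 0, M = 0, N = 3*sqrt(10)*u^2/(10*Abs(u)).
Assemble K = (LN − M²)/(EG − F²) = 0. At (u, v) = (9/2, -3*pi/4): K = 0.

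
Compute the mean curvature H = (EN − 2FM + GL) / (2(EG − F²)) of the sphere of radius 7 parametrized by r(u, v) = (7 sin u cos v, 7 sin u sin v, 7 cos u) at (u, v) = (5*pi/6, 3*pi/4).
H = -1/7

With E = 49, F = 0, G = 49*sin(u)^2, L = -7*sin(u)/Abs(sin(u)), M = 0, N = -7*sin(u)^3/Abs(sin(u)), assemble
  H = (EN − 2FM + GL) / (2(EG − F²)) = -sin(u)/(7*Abs(sin(u))).
At (u, v) = (5*pi/6, 3*pi/4): H = -1/7.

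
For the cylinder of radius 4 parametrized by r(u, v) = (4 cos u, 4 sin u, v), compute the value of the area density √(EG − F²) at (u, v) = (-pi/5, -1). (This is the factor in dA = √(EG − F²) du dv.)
√(EG − F²)|_{(-pi/5, -1)} = 4

E = 16, F = 0, G = 1, so EG − F² = 16. Taking the positive square root: √(EG − F²) = 4. At (u, v) = (-pi/5, -1): 4.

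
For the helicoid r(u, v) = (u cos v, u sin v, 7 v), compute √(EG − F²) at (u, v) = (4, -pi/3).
√(EG − F²)|_{(4, -pi/3)} = sqrt(65)

E = 1, F = 0, G = u^2 + 49; EG − F² = u^2 + 49; √(EG − F²) = sqrt(u^2 + 49). At the given point: sqrt(65).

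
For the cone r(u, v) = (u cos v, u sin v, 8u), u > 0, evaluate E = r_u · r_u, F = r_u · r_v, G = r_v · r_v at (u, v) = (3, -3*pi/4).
E = 65;  F = 0;  G = 9

Partials: r_u = (cos(v), sin(v), 8), r_v = (-u*sin(v), u*cos(v), 0). As functions of (u, v):
  E = r_u · r_u = 65,
  F = r_u · r_v = 0,
  G = r_v · r_v = u^2.
Evaluating at (u, v) = (3, -3*pi/4): E = 65, F = 0, G = 9.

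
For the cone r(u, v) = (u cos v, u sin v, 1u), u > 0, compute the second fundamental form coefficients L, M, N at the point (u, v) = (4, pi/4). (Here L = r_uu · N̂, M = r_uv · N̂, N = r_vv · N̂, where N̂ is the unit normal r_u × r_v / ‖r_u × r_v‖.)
L = 0;  M = 0;  N = 2*sqrt(2)

Compute the unit normal N̂(u, v) = (-sqrt(2)*u*cos(v)/(2*Abs(u)), -sqrt(2)*u*sin(v)/(2*Abs(u)), sqrt(2)*u/(2*Abs(u))), and the second partials r_uu, r_uv, r_vv. Take dot products:
  L(u, v) = r_uu · N̂ = 0,
  M(u, v) = r_uv · N̂ = 0,
  N(u, v) = r_vv · N̂ = sqrt(2)*u^2/(2*Abs(u)).
Evaluating at (u, v) = (4, pi/4):
  L = 0, M = 0, N = 2*sqrt(2).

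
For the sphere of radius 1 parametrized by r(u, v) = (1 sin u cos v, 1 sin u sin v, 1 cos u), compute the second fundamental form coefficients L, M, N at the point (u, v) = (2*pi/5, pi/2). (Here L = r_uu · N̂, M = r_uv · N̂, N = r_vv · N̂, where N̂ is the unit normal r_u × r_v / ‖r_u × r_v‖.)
L = -1;  M = 0;  N = -5/8 - sqrt(5)/8

Compute the unit normal N̂(u, v) = (sin(u)^2*cos(v)/Abs(sin(u)), sin(u)^2*sin(v)/Abs(sin(u)), sin(2*u)/(2*Abs(sin(u)))), and the second partials r_uu, r_uv, r_vv. Take dot products:
  L(u, v) = r_uu · N̂ = -sin(u)/Abs(sin(u)),
  M(u, v) = r_uv · N̂ = 0,
  N(u, v) = r_vv · N̂ = -sin(u)^3/Abs(sin(u)).
Evaluating at (u, v) = (2*pi/5, pi/2):
  L = -1, M = 0, N = -5/8 - sqrt(5)/8.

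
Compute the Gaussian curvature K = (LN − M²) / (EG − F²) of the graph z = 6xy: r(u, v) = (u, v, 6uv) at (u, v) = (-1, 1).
K = -36/5329

Coefficients of the first fundamental form: E = 36*v^2 + 1, F = 36*u*v, G = 36*u^2 + 1.
Coefficients of the second fundamental form: L = 0, M = 6/sqrt(36*u^2 + 36*v^2 + 1), N = 0.
Assemble K = (LN − M²)/(EG − F²) = -36/(1296*u^4 + 2592*u^2*v^2 + 72*u^2 + 1296*v^4 + 72*v^2 + 1). At (u, v) = (-1, 1): K = -36/5329.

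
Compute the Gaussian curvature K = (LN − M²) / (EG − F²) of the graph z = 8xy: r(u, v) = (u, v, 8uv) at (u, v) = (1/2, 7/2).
K = -64/641601

Coefficients of the first fundamental form: E = 64*v^2 + 1, F = 64*u*v, G = 64*u^2 + 1.
Coefficients of the second fundamental form: L = 0, M = 8/sqrt(64*u^2 + 64*v^2 + 1), N = 0.
Assemble K = (LN − M²)/(EG − F²) = -64/(4096*u^4 + 8192*u^2*v^2 + 128*u^2 + 4096*v^4 + 128*v^2 + 1). At (u, v) = (1/2, 7/2): K = -64/641601.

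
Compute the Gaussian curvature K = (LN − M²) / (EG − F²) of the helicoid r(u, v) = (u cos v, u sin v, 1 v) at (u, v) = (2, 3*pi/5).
K = -1/25

Coefficients of the first fundamental form: E = 1, F = 0, G = u^2 + 1.
Coefficients of the second fundamental form: L = 0, M = -1/sqrt(u^2 + 1), N = 0.
Assemble K = (LN − M²)/(EG − F²) = -1/(u^2 + 1)^2. At (u, v) = (2, 3*pi/5): K = -1/25.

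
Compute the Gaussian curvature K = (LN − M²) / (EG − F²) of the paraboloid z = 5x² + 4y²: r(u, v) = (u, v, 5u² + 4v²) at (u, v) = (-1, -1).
K = 16/5445

Coefficients of the first fundamental form: E = 100*u^2 + 1, F = 80*u*v, G = 64*v^2 + 1.
Coefficients of the second fundamental form: L = 10/sqrt(100*u^2 + 64*v^2 + 1), M = 0, N = 8/sqrt(100*u^2 + 64*v^2 + 1).
Assemble K = (LN − M²)/(EG − F²) = 80/(10000*u^4 + 12800*u^2*v^2 + 200*u^2 + 4096*v^4 + 128*v^2 + 1). At (u, v) = (-1, -1): K = 16/5445.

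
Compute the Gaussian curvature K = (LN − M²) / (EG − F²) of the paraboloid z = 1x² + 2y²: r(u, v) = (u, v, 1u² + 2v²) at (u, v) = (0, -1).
K = 8/289

Coefficients of the first fundamental form: E = 4*u^2 + 1, F = 8*u*v, G = 16*v^2 + 1.
Coefficients of the second fundamental form: L = 2/sqrt(4*u^2 + 16*v^2 + 1), M = 0, N = 4/sqrt(4*u^2 + 16*v^2 + 1).
Assemble K = (LN − M²)/(EG − F²) = 8/(16*u^4 + 128*u^2*v^2 + 8*u^2 + 256*v^4 + 32*v^2 + 1). At (u, v) = (0, -1): K = 8/289.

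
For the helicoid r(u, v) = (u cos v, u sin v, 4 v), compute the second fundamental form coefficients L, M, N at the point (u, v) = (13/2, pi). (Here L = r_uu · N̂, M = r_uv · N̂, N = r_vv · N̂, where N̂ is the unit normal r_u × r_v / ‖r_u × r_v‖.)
L = 0;  M = -8*sqrt(233)/233;  N = 0

Compute the unit normal N̂(u, v) = (4*sin(v)/sqrt(u^2 + 16), -4*cos(v)/sqrt(u^2 + 16), u/sqrt(u^2 + 16)), and the second partials r_uu, r_uv, r_vv. Take dot products:
  L(u, v) = r_uu · N̂ = 0,
  M(u, v) = r_uv · N̂ = -4/sqrt(u^2 + 16),
  N(u, v) = r_vv · N̂ = 0.
Evaluating at (u, v) = (13/2, pi):
  L = 0, M = -8*sqrt(233)/233, N = 0.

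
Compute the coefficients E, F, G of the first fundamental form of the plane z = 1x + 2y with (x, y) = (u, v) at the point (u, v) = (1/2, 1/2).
E = 2;  F = 2;  G = 5

Partials: r_u = (1, 0, 1), r_v = (0, 1, 2). As functions of (u, v):
  E = r_u · r_u = 2,
  F = r_u · r_v = 2,
  G = r_v · r_v = 5.
Evaluating at (u, v) = (1/2, 1/2): E = 2, F = 2, G = 5.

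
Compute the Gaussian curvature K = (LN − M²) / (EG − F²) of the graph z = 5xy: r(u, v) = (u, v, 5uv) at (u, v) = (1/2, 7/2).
K = -100/393129

Coefficients of the first fundamental form: E = 25*v^2 + 1, F = 25*u*v, G = 25*u^2 + 1.
Coefficients of the second fundamental form: L = 0, M = 5/sqrt(25*u^2 + 25*v^2 + 1), N = 0.
Assemble K = (LN − M²)/(EG − F²) = -25/(625*u^4 + 1250*u^2*v^2 + 50*u^2 + 625*v^4 + 50*v^2 + 1). At (u, v) = (1/2, 7/2): K = -100/393129.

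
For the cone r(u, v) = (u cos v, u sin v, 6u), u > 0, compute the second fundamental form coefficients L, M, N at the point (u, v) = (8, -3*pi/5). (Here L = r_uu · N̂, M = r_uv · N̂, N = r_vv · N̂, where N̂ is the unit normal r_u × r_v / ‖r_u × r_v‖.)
L = 0;  M = 0;  N = 48*sqrt(37)/37

Compute the unit normal N̂(u, v) = (-6*sqrt(37)*u*cos(v)/(37*Abs(u)), -6*sqrt(37)*u*sin(v)/(37*Abs(u)), sqrt(37)*u/(37*Abs(u))), and the second partials r_uu, r_uv, r_vv. Take dot products:
  L(u, v) = r_uu · N̂ = 0,
  M(u, v) = r_uv · N̂ = 0,
  N(u, v) = r_vv · N̂ = 6*sqrt(37)*u^2/(37*Abs(u)).
Evaluating at (u, v) = (8, -3*pi/5):
  L = 0, M = 0, N = 48*sqrt(37)/37.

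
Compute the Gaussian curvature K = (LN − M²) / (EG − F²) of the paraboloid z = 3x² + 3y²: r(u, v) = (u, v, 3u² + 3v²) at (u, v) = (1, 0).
K = 36/1369

Coefficients of the first fundamental form: E = 36*u^2 + 1, F = 36*u*v, G = 36*v^2 + 1.
Coefficients of the second fundamental form: L = 6/sqrt(36*u^2 + 36*v^2 + 1), M = 0, N = 6/sqrt(36*u^2 + 36*v^2 + 1).
Assemble K = (LN − M²)/(EG − F²) = 36/(1296*u^4 + 2592*u^2*v^2 + 72*u^2 + 1296*v^4 + 72*v^2 + 1). At (u, v) = (1, 0): K = 36/1369.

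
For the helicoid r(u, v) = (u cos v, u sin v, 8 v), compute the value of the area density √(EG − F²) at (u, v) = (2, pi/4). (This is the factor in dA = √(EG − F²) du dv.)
√(EG − F²)|_{(2, pi/4)} = 2*sqrt(17)

E = 1, F = 0, G = u^2 + 64, so EG − F² = u^2 + 64. Taking the positive square root: √(EG − F²) = sqrt(u^2 + 64). At (u, v) = (2, pi/4): 2*sqrt(17).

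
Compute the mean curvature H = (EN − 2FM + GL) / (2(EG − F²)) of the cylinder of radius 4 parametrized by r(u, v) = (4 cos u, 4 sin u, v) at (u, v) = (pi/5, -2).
H = -1/8

With E = 16, F = 0, G = 1, L = -4, M = 0, N = 0, assemble
  H = (EN − 2FM + GL) / (2(EG − F²)) = -1/8.
At (u, v) = (pi/5, -2): H = -1/8.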